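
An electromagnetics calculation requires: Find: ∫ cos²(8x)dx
Using identity cos²(u) = (1+cos(2u))/2:
∫ (1+cos(16x))/2 dx = x/2+sin(16x)/32+C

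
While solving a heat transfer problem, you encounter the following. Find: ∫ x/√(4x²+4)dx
Let u = 4x² + 4, du = 8x dx
∫ (1/8)·u^(-1/2) du = √u/4 + C

Answer: √(4x² + 4)/4 + C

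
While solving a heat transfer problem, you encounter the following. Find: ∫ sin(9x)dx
Using substitution u=9x: ∫ sin(u) du/9=-cos(u)/9+C

Answer: (-1/9)cos(9x)+C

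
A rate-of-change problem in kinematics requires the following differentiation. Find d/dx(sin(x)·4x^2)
Product rule: (fg)' = f'g + fg'
f = sin(x), f' = cos(x)
g = 4x^2, g' = 8x

Answer: 4·cos(x)·x^2 + 8·sin(x)·x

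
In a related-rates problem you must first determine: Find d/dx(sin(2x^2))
Chain rule: d/dx[sin(u)]=cos(u)·u' where u=2x^2
u'=4x

Answer: 4x·cos(2x^2)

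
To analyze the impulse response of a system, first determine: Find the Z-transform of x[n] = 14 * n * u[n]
Z{n*u[n]}=z/(z-1)^2
By linearity: Z{14*n*u[n]}=14z/(z-1)^2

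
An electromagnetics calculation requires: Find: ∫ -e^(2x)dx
Since d/dx[e^(2x)] = 2e^(2x), we get -1/2 e^(2x)+C

Answer: (-1/2)e^(2x)+C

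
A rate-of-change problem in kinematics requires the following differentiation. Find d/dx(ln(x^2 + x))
Chain rule: d/dx[ln(u)]=u'/u where u=x^2 + x
u'=2x + 1

Answer: (2x + 1)/(x^2 + x)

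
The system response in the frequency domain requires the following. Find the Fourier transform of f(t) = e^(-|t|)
Using the standard pair: F{e^(-a|t|)}=2a/(a^2+omega^2)
With a=1: F(omega)=2/(1+omega^2)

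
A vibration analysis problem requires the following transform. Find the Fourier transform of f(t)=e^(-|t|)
Using the standard pair: F{e^(-a|t|)}=2a/(a^2 + omega^2)
With a=1: F(omega)=2/(1 + omega^2)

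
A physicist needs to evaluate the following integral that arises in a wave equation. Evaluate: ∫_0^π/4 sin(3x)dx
Antiderivative: -cos(3x)/3
Evaluate at bounds: [-cos(3·π/4)/3] - [-cos(3·0)/3]
=(-(-√2/2)+(1))/3=1/3+√2/6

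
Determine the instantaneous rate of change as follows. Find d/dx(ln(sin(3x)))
Chain rule: d/dx[ln(u)]=u'/u where u=sin(3x)
u'=3cos(3x)

Answer: (3cos(3x))/(sin(3x))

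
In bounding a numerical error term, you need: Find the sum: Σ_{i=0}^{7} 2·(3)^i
Geometric series: S = a(1 - r^n)/(1 - r)
a = 2, r = 3, n = 8
S = 2(1 - 6561)/-2 = 6560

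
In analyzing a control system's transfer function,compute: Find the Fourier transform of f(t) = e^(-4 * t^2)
The Fourier transform of a Gaussian e^(-a*t^2) is sqrt(pi/a)*e^(-omega^2/(4a)).
With a = 4: F(omega) = sqrt(pi)/2*e^(-omega^2/16)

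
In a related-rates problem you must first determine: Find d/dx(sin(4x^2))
Chain rule: d/dx[sin(u)]=cos(u)·u' where u=4x^2
u'=8x

Answer: 8x·cos(4x^2)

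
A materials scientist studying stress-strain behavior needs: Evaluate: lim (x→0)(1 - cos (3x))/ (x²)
Using 1-cos(u) ≈ u²/2 for small u:
(1-cos(3x)) ≈ (3x)²/2=9x²/2
So limit=9/(2·1)=9/2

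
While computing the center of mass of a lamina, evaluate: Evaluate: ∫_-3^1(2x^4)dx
Step 1: Find antiderivative F(x)=(2/5)x^5
Step 2: F(1) - F(-3)=2/5 - (-486/5)=488/5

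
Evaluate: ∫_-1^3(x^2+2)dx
Step 1: Find antiderivative F(x) = (1/3)x^3 + 2x
Step 2: F(3) - F(-1) = 15 - (-7/3) = 52/3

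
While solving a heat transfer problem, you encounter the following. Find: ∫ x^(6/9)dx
Power rule: ∫ x^(2/3) dx = x^(5/3)/(5/3)+C

Answer: (3/5)·x^(5/3)+C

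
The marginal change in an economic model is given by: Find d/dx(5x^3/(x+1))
Quotient rule: (f/g)' = (f'g - fg')/g²
f = 5x^3, f' = 15x^2
g = x+1, g' = 1

Answer: (15x^2·(x+1)-5x^3)/(x+1)²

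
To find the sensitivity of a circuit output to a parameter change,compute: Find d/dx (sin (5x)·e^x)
Product rule: (fg)' = f'g+fg'
f = sin(5x), f' = 5·cos(5x)
g = e^x, g' = e^x

Answer: 5·cos(5x)·e^x+sin(5x)·e^x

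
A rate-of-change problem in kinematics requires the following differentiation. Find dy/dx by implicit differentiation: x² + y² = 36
Differentiate both sides: 2x+2y·(dy/dx)=0
Solve: dy/dx=-2x/(2y)=-x/y

Answer: dy/dx=-x/y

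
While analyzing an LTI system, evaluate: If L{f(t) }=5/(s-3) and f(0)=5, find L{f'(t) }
L{f'(t)} = s·F(s) - f(0) = 5s/(s-3) - 5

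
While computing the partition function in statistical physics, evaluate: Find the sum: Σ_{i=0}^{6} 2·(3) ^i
Geometric series: S = a(1 - r^n)/(1 - r)
a = 2, r = 3, n = 7
S = 2(1 - 2187)/-2 = 2186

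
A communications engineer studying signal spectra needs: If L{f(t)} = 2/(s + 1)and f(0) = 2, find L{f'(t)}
L{f'(t)} = s·F(s) - f(0) = 2s/(s + 1) - 2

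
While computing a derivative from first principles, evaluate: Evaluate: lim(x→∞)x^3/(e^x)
Apply L'Hôpital 3 times (∞/∞ each time):
Eventually get 3!/(e^x) → 0

Answer: 0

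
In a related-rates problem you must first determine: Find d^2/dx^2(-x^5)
Apply power rule 2 times:
d^1: -5x^4
d^2: -20x^3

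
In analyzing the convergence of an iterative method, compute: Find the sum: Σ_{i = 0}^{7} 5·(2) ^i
Geometric series: S = a(1 - r^n)/(1 - r)
a = 5, r = 2, n = 8
S = 5(1-256)/-1 = 1275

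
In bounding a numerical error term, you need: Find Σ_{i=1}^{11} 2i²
=2·n(n+1)(2n+1)/6=2·11·12·23/6=1012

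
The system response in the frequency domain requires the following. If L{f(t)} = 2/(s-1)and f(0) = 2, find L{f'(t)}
L{f'(t)} = s·F(s) - f(0) = 2s/(s-1)-2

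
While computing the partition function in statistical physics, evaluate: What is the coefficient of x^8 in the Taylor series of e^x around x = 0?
Taylor series of e^x=Σ x^n/n!
Coefficient of x^8=1/8!=1/40320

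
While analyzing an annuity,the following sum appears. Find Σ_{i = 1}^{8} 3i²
= 3·n(n + 1)(2n + 1)/6 = 3·8·9·17/6 = 612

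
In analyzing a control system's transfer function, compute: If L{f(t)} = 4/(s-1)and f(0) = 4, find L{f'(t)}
L{f'(t)} = s·F(s) - f(0) = 4s/(s-1) - 4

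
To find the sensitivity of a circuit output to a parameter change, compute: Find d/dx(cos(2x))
Chain rule: d/dx[cos(u)] = -sin(u)·u' where u = 2x
u' = 2

Answer: -2·sin(2x)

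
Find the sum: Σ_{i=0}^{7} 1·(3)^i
Geometric series: S = a(1 - r^n)/(1 - r)
a = 1, r = 3, n = 8
S = 1(1 - 6561)/-2 = 3280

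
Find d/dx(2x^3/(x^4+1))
Quotient rule: (f/g)' = (f'g - fg')/g²
f = 2x^3, f' = 6x^2
g = x^4+1, g' = 4x^3

Answer: (6x^2·(x^4+1)-8x^6)/(x^4+1)²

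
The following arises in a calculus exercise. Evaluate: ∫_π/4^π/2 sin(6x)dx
Antiderivative: -cos(6x)/6
Evaluate at bounds: [-cos(6·π/2)/6] - [-cos(6·π/4)/6]
=(-(-1) + (0))/6=1/6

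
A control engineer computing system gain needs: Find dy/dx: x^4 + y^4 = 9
Differentiate: 4x^3 + 4y^3·(dy/dx) = 0
dy/dx = -4x^3/(4y^3)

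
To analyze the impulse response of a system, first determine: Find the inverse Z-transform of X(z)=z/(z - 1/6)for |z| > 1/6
Standard pair: z/(z-a) <-> a^n * u[n] for causal signals
With a=1/6: x[n]=(1/6)^n * u[n]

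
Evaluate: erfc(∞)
erfc(x)=1 - erf(x); erfc(∞)=1 - erf(∞)=1-1=0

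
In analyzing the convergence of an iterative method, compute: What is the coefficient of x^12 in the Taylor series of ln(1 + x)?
ln(1 + x) = Σ (-1)^(n + 1) x^n/n
Coefficient of x^12 = (-1)^13/12 = -1/12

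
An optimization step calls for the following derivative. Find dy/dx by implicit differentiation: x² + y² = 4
Differentiate both sides: 2x + 2y·(dy/dx)=0
Solve: dy/dx=-2x/(2y)=-x/y

Answer: dy/dx=-x/y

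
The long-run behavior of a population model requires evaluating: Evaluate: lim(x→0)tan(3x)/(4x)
tan(u) ≈ u for small u:
tan(3x)/(4x) ≈ 3x/(4x) = 3/4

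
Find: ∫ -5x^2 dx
Using power rule: ∫ -5x^2 dx = -5/3 x^3+C = (-5/3)x^3+C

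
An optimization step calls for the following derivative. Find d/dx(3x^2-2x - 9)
Power rule: d/dx(ax^n) = n·a·x^(n-1)
Term by term: 6·x - 2

Answer: 6x - 2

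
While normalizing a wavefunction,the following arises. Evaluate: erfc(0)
erfc(x)=1 - erf(x); erfc(0)=1 - erf(0)=1 - 0=1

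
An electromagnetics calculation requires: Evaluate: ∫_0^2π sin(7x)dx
Antiderivative: -cos(7x)/7
Evaluate at bounds: [-cos(7·2π)/7] - [-cos(7·0)/7]
= (-(1) + (1))/7 = 0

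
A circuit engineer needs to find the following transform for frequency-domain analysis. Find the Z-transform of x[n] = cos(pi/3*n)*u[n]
Z{cos(w0 * n) * u[n]}=z(z - cos(w0))/(z^2 - 2z * cos(w0) + 1)
With w0=pi/3: X(z)=z(z - cos(pi/3))/(z^2 - 2z * cos(pi/3) + 1)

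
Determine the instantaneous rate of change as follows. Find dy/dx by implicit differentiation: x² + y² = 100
Differentiate both sides: 2x+2y·(dy/dx)=0
Solve: dy/dx=-2x/(2y)=-x/y

Answer: dy/dx=-x/y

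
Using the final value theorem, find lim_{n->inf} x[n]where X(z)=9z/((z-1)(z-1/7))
Final value theorem: lim x[n]=lim_{z->1} (z-1)*X(z)
(z-1)*X(z)=9z/(z-1/7)
As z->1: 9/(1 - 1/7)=9/(6/7)=21/2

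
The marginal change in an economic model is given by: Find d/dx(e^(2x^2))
Chain rule: d/dx[e^u]=e^u · u' where u=2x^2
u'=4x

Answer: 4x·e^(2x^2)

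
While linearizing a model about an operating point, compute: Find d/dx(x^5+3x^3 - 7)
Power rule: d/dx(ax^n)=n·a·x^(n-1)
Term by term: 5·x^4+9·x^2

Answer: 5x^4+9x^2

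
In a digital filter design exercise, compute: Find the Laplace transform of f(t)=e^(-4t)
L{e^(at)}=1/(s-a)
L{e^(-4t)}=1/(s+4)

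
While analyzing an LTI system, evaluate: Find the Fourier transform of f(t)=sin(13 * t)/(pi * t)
sin(W * t)/(pi * t)=(W/pi) * sinc(W * t/pi) is the impulse response of the ideal low-pass filter with cutoff W (here W=13).
Its Fourier transform is a rectangular function:
F(omega)=1 for |omega| < 13, 0 otherwise

Answer: rect(omega/26) [i.e., 1 for |omega| < 13, 0 otherwise]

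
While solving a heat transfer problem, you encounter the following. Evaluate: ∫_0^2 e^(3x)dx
Antiderivative: (1/3)e^(3x)
Evaluate: (1/3)(e^6 - 1)

Answer: (e^6 - 1)/3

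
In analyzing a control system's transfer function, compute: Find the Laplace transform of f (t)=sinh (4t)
L{sinh(at)} = a/(s²-a²)
L{sinh(4t)} = 4/(s²-16)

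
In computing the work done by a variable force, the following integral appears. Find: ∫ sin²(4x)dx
Using identity sin²(u) = (1 - cos(2u))/2:
∫ (1 - cos(8x))/2 dx = x/2 - sin(8x)/16 + C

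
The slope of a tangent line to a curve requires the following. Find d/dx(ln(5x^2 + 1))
Chain rule: d/dx[ln(u)]=u'/u where u=5x^2+1
u'=10x

Answer: (10x)/(5x^2+1)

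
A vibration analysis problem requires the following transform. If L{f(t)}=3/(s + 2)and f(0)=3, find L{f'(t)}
L{f'(t)} = s·F(s) - f(0) = 3s/(s + 2) - 3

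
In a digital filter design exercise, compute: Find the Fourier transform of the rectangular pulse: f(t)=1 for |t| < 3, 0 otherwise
F(omega) = integral from -3 to 3 of e^(-j * omega * t) dt
= 2 * sin(3 * omega)/omega = 6 * sinc(3 * omega/pi)

Answer: 2 * sin(3 * omega)/omega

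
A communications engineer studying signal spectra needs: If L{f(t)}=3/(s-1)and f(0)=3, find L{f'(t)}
L{f'(t)} = s·F(s) - f(0) = 3s/(s-1) - 3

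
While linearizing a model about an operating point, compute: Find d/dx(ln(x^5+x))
Chain rule: d/dx[ln(u)]=u'/u where u=x^5 + x
u'=5x^4 + 1

Answer: (5x^4 + 1)/(x^5 + x)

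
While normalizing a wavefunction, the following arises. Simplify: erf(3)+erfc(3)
By definition erfc(x)=1 - erf(x)
erf(3) + erfc(3)=erf(3) + 1 - erf(3)=1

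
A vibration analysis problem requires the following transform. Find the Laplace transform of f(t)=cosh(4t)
L{cosh(at)} = s/(s²-a²)
L{cosh(4t)} = s/(s²-16)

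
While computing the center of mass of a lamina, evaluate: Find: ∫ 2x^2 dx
Using power rule: ∫ 2x^2 dx=2/3 x^3+C=(2/3)x^3+C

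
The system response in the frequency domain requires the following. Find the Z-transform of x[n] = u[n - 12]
Using the time-shift property: Z{u[n-12]}=z^(-12)*z/(z-1)
=z^(-11)/(z-1)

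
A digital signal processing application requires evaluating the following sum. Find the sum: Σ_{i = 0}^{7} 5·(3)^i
Geometric series: S=a(1 - r^n)/(1 - r)
a=5, r=3, n=8
S=5(1 - 6561)/-2=16400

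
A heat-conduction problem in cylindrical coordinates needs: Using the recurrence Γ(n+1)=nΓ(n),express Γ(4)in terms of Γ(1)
Γ(4) = 3Γ(3) = 3·2Γ(2) = ... = 3!·Γ(1) = 6·Γ(1)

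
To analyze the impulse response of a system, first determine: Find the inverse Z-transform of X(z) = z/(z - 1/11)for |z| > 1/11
Standard pair: z/(z-a) <-> a^n*u[n] for causal signals
With a = 1/11: x[n] = (1/11)^n*u[n]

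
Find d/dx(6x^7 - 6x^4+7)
Power rule: d/dx(ax^n) = n·a·x^(n-1)
Term by term: 42·x^6 - 24·x^3

Answer: 42x^6 - 24x^3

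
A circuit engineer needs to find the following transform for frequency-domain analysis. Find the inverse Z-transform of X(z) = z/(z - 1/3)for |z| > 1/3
Standard pair: z/(z-a) <-> a^n * u[n] for causal signals
With a = 1/3: x[n] = (1/3)^n * u[n]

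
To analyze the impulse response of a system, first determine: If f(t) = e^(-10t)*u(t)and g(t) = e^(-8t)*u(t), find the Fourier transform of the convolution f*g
By the convolution theorem: F{f*g}=F(omega)*G(omega)
F(omega)=1/(10 + j*omega), G(omega)=1/(8 + j*omega)
F{f*g}=1/((10 + j*omega)(8 + j*omega))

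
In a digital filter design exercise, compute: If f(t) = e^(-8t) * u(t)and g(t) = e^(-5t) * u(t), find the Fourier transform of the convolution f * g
By the convolution theorem: F{f*g}=F(omega)*G(omega)
F(omega)=1/(8+j*omega), G(omega)=1/(5+j*omega)
F{f*g}=1/((8+j*omega)(5+j*omega))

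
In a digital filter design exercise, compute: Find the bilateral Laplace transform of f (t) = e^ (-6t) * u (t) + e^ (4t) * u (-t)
For e^(-6t)*u(t): L = 1/(s+6), Re(s) > -6
For e^(4t)*u(-t): L = -1/(s-4), Re(s) < 4
Combined: F(s) = 1/(s+6)-1/(s-4), -6 < Re(s) < 4

Answer: 1/(s+6)-1/(s-4), ROC: -6 < Re(s) < 4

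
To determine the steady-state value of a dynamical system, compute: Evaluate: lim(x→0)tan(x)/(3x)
tan(u) ≈ u for small u:
tan(x)/(3x) ≈ x/(3x) = 1/3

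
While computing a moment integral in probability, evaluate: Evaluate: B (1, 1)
B(x,y) = Γ(x)Γ(y)/Γ(x+y) = (x-1)!(y-1)!/(x+y-1)!
B(1,1) = 0!·0!/1! = 1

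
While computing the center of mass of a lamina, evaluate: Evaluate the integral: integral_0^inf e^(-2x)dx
integral_0^inf e^(-2x) dx = [-1/2 * e^(-2x)]_0^inf
= 0 - (-1/2) = 1/2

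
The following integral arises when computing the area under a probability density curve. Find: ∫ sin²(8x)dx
Using identity sin²(u) = (1 - cos(2u))/2:
∫ (1 - cos(16x))/2 dx = x/2 - sin(16x)/32 + C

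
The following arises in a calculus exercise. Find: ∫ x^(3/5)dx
Power rule: ∫ x^(3/5) dx=x^(8/5)/(8/5) + C

Answer: (5/8)·x^(8/5) + C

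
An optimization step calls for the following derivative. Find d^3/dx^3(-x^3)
Apply power rule 3 times:
d^1: -3x^2
d^2: -6x
d^3: -6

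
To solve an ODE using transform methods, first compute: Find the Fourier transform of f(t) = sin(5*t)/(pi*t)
sin(W * t)/(pi * t) = (W/pi) * sinc(W * t/pi) is the impulse response of the ideal low-pass filter with cutoff W (here W = 5).
Its Fourier transform is a rectangular function:
F(omega) = 1 for |omega| < 5, 0 otherwise

Answer: rect(omega/10) [i.e., 1 for |omega| < 5, 0 otherwise]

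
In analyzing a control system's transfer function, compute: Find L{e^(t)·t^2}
First shifting: L{e^(at)f(t)}=F(s-a)
L{t^2}=2/s^3
Shift s → s-1: 2/(s-1)^3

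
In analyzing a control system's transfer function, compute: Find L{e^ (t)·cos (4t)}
First shifting: L{e^(at)f(t)}=F(s-a)
L{cos(4t)}=s/(s²+16)
Shift: (s-1)/((s-1)²+16)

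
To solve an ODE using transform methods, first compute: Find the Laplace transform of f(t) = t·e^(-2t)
L{t·e^(at)} = 1/(s-a)²
L{t·e^(-2t)} = 1/(s+2)²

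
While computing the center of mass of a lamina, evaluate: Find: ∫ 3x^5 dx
Using power rule: ∫ 3x^5 dx=3/6 x^6+C=(1/2)x^6+C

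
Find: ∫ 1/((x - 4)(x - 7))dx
Partial fractions: 1/((x-4)(x-7)) = A/(x-4)+B/(x-7)
A = -1/3, B = 1/3
∫ [-1/3· 1/(x-4)+1/3· 1/(x-7)] dx
= (1/3)[ln|x-7| - ln|x-4|]+C

Answer: (1/3)·ln|(x-7)/(x-4)|+C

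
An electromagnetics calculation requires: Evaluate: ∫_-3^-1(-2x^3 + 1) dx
Step 1: Find antiderivative F(x) = (-1/2)x^4 + x
Step 2: F(-1) - F(-3) = -3/2 - (-87/2) = 42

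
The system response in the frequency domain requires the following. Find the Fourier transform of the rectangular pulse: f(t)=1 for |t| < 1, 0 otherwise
F(omega) = integral from -1 to 1 of e^(-j * omega * t) dt
= 2 * sin(1 * omega)/omega = 2 * sinc(1 * omega/pi)

Answer: 2 * sin(1 * omega)/omega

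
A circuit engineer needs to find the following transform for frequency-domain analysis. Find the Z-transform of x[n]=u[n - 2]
Using the time-shift property: Z{u[n-2]}=z^(-2)*z/(z-1)
=z^(-1)/(z-1)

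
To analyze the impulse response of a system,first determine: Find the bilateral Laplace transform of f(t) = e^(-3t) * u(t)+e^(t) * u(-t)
For e^(-3t)*u(t): L = 1/(s + 3), Re(s) > -3
For e^(t)*u(-t): L = -1/(s-1), Re(s) < 1
Combined: F(s) = 1/(s + 3) - 1/(s-1), -3 < Re(s) < 1

Answer: 1/(s + 3) - 1/(s-1), ROC: -3 < Re(s) < 1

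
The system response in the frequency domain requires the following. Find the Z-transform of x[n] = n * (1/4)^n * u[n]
Using the property Z{n*a^n*u[n]} = az/(z-a)^2
With a = 1/4: X(z) = (1/4)z/(z - 1/4)^2, |z| > 1/4

Answer: (1/4)z/(z - 1/4)^2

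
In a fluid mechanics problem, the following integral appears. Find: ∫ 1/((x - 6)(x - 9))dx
Partial fractions: 1/((x-6)(x-9)) = A/(x-6)+B/(x-9)
A = -1/3, B = 1/3
∫ [-1/3· 1/(x-6)+1/3· 1/(x-9)] dx
= (1/3)[ln|x-9| - ln|x-6|]+C

Answer: (1/3)·ln|(x-9)/(x-6)|+C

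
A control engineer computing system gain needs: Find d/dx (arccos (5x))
d/dx[arccos(u)]=-u'/√(1-u²), u=5x, u'=5

Answer: -5/√(1-25x²)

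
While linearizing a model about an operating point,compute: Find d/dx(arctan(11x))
d/dx[arctan(u)]=u'/(1+u²), u=11x, u'=11

Answer: 11/(1+121x²)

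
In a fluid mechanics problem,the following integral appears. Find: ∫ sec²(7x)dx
Since d/dx[tan(7x)] = 7sec²(7x), integral = tan(7x)/7+C

Answer: (1/7)tan(7x)+C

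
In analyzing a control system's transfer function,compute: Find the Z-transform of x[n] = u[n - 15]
Using the time-shift property: Z{u[n-15]} = z^(-15) * z/(z-1)
= z^(-14)/(z-1)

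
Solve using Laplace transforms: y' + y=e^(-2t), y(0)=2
Take L: sY - 2+Y=1/(s+2)
Y(s+1)=1/(s+2)+2
Y=1/((s+2)(s+1))+2/(s+1)
Partial fractions: 1/((s+2)(s+1))=-1/(s+2)+1/(s+1)
So Y=-1/(s+2)+3/(s+1)
Inverse Laplace transform (L^(-1){1/(s+2)}=e^(-2t), L^(-1){1/(s+1)}=e^(-t)):

Answer: y(t)=-1·e^(-2t)+3·e^(-t)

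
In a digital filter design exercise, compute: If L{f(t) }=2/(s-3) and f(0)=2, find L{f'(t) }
L{f'(t)} = s·F(s) - f(0) = 2s/(s-3) - 2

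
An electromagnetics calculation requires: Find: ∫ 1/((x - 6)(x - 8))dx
Partial fractions: 1/((x-6)(x-8))=A/(x-6)+B/(x-8)
A=-1/2, B=1/2
∫ [-1/2· 1/(x-6)+1/2· 1/(x-8)] dx
=(1/2)[ln|x-8| - ln|x-6|]+C

Answer: (1/2)·ln|(x-8)/(x-6)|+C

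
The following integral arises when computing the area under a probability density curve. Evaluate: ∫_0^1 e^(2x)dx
Antiderivative: (1/2)e^(2x)
Evaluate: (1/2)(e^2-1)

Answer: (e^2-1)/2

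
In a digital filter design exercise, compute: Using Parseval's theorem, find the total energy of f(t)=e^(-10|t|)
Parseval's theorem: E=integral |f(t)|^2 dt=(1/2pi) integral |F(omega)|^2 domega
E=integral_{-inf}^{inf} e^(-20|t|) dt=2*integral_0^inf e^(-20t) dt=2/(2*10)=1/10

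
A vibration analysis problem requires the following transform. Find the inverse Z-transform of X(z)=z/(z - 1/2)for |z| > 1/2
Standard pair: z/(z-a) <-> a^n*u[n] for causal signals
With a=1/2: x[n]=(1/2)^n*u[n]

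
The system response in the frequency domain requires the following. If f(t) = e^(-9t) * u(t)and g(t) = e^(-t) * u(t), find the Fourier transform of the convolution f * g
By the convolution theorem: F{f * g} = F(omega) * G(omega)
F(omega) = 1/(9+j * omega), G(omega) = 1/(1+j * omega)
F{f * g} = 1/((9+j * omega)(1+j * omega))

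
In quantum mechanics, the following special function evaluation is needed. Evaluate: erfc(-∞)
erfc(x) = 1 - erf(x); erfc(-∞) = 1 - erf(-∞) = 1 - (-1) = 2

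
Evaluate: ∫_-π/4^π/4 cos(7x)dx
Antiderivative: sin(7x)/7
Evaluate at bounds: [sin(7·π/4)/7] - [sin(7·-π/4)/7]
=((-√2/2) - (√2/2))/7=-√2/7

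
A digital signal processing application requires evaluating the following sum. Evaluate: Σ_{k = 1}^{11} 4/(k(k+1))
Partial fractions: 4/(k(k + 1))=4/k - 4/(k + 1)
Telescoping sum: 4(1 - 1/12)=4·11/12

Answer: 11/3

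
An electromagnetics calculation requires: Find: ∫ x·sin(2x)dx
By parts: u=x, dv=sin(2x) dx
du=dx, v=-cos(2x)/2
=-x·cos(2x)/2+sin(2x)/2²+C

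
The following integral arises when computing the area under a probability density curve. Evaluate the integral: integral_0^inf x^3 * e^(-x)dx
This is a Gamma integral. Substitute u = 1x:
integral_0^inf x^3*e^(-x) dx = (1/1^4) integral_0^inf u^3*e^(-u) du
= Gamma(4)/1^4 = 3!/1^4 = 6/1

Answer: 6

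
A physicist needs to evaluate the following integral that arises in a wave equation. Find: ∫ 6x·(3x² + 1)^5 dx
Let u = 3x²+1, du = 6x dx
∫ u^5 du = u^6/6+C

Answer: (3x²+1)^6/6+C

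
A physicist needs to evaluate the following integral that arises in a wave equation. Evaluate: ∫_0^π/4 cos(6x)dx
Antiderivative: sin(6x)/6
Evaluate at bounds: [sin(6·π/4)/6] - [sin(6·0)/6]
= ((-1) - (0))/6 = -1/6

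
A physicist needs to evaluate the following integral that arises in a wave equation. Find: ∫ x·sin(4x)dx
By parts: u = x, dv = sin(4x) dx
du = dx, v = -cos(4x)/4
= -x·cos(4x)/4 + sin(4x)/4² + C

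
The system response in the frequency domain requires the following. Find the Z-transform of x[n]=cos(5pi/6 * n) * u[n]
Z{cos(w0 * n) * u[n]}=z(z - cos(w0))/(z^2-2z * cos(w0)+1)
With w0=5pi/6: X(z)=z(z - cos(5pi/6))/(z^2-2z * cos(5pi/6)+1)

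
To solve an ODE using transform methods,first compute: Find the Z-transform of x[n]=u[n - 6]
Using the time-shift property: Z{u[n-6]} = z^(-6) * z/(z-1)
= z^(-5)/(z-1)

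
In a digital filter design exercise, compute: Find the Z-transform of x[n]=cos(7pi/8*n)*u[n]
Z{cos(w0*n)*u[n]}=z(z - cos(w0))/(z^2 - 2z*cos(w0) + 1)
With w0=7pi/8: X(z)=z(z - cos(7pi/8))/(z^2 - 2z*cos(7pi/8) + 1)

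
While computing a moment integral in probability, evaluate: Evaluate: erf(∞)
erf(∞) = 1 (the error function converges to 1)

Answer: 1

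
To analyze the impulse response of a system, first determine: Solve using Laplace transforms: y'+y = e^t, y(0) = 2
Take L: sY - 2+Y = 1/(s-1)
Y(s+1) = 1/(s-1)+2
Y = 1/((s-1)(s+1))+2/(s+1)
Partial fractions: 1/((s-1)(s+1)) = (1/2)/(s-1) - (1/2)/(s+1)
So Y = (1/2)/(s-1)+(3/2)/(s+1)
Inverse Laplace transform (L^(-1){1/(s-1)} = e^t, L^(-1){1/(s+1)} = e^(-t)):

Answer: y(t) = (1/2)·e^t+(3/2)·e^(-t)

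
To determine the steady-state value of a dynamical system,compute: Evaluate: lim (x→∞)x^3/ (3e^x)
Apply L'Hôpital 3 times (∞/∞ each time):
Eventually get 3!/(3e^x) → 0

Answer: 0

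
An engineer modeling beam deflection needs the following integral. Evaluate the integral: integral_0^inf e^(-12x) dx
integral_0^inf e^(-12x) dx = [-1/12*e^(-12x)]_0^inf
= 0 - (-1/12) = 1/12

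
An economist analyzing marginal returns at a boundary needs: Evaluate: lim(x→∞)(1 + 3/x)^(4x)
Rewrite as [(1 + 3/x)^x]^4.
lim(1 + 3/x)^x=e^3, so limit=(e^3)^4=e^12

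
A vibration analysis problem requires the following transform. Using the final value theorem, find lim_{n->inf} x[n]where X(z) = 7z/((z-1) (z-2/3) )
Final value theorem: lim x[n] = lim_{z->1} (z-1) * X(z)
(z-1) * X(z) = 7z/(z-2/3)
As z->1: 7/(1 - 2/3) = 7/(1/3) = 21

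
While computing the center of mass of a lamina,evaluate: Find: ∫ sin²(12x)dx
Using identity sin²(u)=(1 - cos(2u))/2:
∫ (1 - cos(24x))/2 dx=x/2 - sin(24x)/48+C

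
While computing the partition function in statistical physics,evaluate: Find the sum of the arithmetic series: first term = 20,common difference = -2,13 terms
Last term: a_n=20 + (13 - 1)·-2=-4
Sum=n(a_1 + a_n)/2=13(20 + (-4))/2=104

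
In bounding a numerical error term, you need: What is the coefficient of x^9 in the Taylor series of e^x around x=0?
Taylor series of e^x=Σ x^n/n!
Coefficient of x^9=1/9!=1/362880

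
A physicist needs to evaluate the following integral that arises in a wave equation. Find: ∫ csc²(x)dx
Since d/dx[-cot(x)]=csc²(x), integral=-cot(x) + C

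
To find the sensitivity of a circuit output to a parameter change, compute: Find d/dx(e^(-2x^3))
Chain rule: d/dx[e^u]=e^u · u' where u=-2x^3
u'=-6x^2

Answer: -6x^2·e^(-2x^3)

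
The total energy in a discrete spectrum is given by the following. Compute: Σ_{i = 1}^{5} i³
Using formula: Σ i^3=[n(n+1)/2]²=[5·6/2]²=225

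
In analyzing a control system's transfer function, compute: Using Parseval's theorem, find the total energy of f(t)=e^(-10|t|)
Parseval's theorem: E = integral |f(t)|^2 dt = (1/2pi) integral |F(omega)|^2 domega
E = integral_{-inf}^{inf} e^(-20|t|) dt = 2 * integral_0^inf e^(-20t) dt = 2/(2 * 10) = 1/10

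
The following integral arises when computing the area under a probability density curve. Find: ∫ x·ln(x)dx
By parts: u=ln(x), dv=x dx
du=1/x dx, v=x^2/2
=x^2·ln(x)/2 - ∫ x/2 dx
=x^2·ln(x)/2 - x^2/4+C

Answer: x^2(ln(x)/2-1/4)+C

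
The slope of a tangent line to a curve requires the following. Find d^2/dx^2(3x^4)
Apply power rule 2 times:
d^1: 12x^3
d^2: 36x^2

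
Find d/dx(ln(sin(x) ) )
Chain rule: d/dx[ln(u)]=u'/u where u=sin(x)
u'=cos(x)

Answer: (cos(x))/(sin(x))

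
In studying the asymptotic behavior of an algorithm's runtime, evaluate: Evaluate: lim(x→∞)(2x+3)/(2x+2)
Divide numerator and denominator by x:
lim (2+3/x)/(2+2/x)=1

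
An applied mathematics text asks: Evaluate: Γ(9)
Γ(n) = (n-1)! for positive integers
Γ(9) = 8! = 40320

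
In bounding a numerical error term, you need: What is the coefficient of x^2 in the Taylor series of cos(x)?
cos(x)=Σ (-1)^k x^(2k)/(2k)!
For x^2: (-1)^1/2!=-1/2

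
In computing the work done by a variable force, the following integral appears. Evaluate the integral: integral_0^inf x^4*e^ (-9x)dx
This is a Gamma integral. Substitute u = 9x (du = 9 dx):
integral_0^inf x^4*e^(-9x) dx = (1/9^5) integral_0^inf u^4*e^(-u) du
= Gamma(5)/9^5 = 4!/9^5 = 24/59049

Answer: 8/19683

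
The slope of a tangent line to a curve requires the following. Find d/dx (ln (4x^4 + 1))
Chain rule: d/dx[ln(u)]=u'/u where u=4x^4 + 1
u'=16x^3

Answer: (16x^3)/(4x^4 + 1)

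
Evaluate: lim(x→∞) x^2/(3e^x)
Apply L'Hôpital 2 times (∞/∞ each time):
Eventually get 2!/(3e^x) → 0

Answer: 0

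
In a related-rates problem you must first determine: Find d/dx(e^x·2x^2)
Product rule: (fg)'=f'g + fg'
f=e^x, f'=e^x
g=2x^2, g'=4x

Answer: 2·e^x·x^2 + 4·e^x·x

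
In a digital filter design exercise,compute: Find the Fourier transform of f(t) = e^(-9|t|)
Using the standard pair: F{e^(-a|t|)}=2a/(a^2+omega^2)
With a=9: F(omega)=18/(81+omega^2)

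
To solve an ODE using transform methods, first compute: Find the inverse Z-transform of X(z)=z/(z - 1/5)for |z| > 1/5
Standard pair: z/(z-a) <-> a^n*u[n] for causal signals
With a = 1/5: x[n] = (1/5)^n*u[n]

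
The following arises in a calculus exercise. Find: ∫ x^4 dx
Using power rule: ∫ x^4 dx = 1/5 x^5 + C = (1/5)x^5 + C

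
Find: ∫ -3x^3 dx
Using power rule: ∫ -3x^3 dx = -3/4 x^4+C = (-3/4)x^4+C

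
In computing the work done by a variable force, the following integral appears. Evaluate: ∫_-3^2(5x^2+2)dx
Step 1: Find antiderivative F(x) = (5/3)x^3+2x
Step 2: F(2) - F(-3) = 52/3 - (-51) = 205/3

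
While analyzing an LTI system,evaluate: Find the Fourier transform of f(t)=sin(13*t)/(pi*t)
sin(W * t)/(pi * t) = (W/pi) * sinc(W * t/pi) is the impulse response of the ideal low-pass filter with cutoff W (here W = 13).
Its Fourier transform is a rectangular function:
F(omega) = 1 for |omega| < 13, 0 otherwise

Answer: rect(omega/26) [i.e., 1 for |omega| < 13, 0 otherwise]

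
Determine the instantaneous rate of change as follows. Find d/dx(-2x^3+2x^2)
Power rule: d/dx(ax^n)=n·a·x^(n-1)
Term by term: -6·x^2+4·x

Answer: -6x^2+4x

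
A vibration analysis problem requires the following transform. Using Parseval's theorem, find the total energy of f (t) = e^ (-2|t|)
Parseval's theorem: E=integral |f(t)|^2 dt=(1/2pi) integral |F(omega)|^2 domega
E=integral_{-inf}^{inf} e^(-4|t|) dt=2 * integral_0^inf e^(-4t) dt=2/(2 * 2)=1/2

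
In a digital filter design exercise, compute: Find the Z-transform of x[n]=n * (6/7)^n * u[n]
Using the property Z{n*a^n*u[n]} = az/(z-a)^2
With a = 6/7: X(z) = (6/7)z/(z - 6/7)^2, |z| > 6/7

Answer: (6/7)z/(z - 6/7)^2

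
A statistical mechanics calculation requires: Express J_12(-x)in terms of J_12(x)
For integer n: J_n(-x)=(-1)^n J_n(x)
With n=12: J_12(-x)=(-1)^12 J_12(x)=J_12(x)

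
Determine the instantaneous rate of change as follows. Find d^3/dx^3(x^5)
Apply power rule 3 times:
d^1: 5x^4
d^2: 20x^3
d^3: 60x^2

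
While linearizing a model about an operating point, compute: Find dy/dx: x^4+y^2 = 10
Differentiate: 4x^3+2y·(dy/dx)=0
dy/dx=-4x^3/(2y)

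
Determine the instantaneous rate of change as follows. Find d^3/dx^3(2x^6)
Apply power rule 3 times:
d^1: 12x^5
d^2: 60x^4
d^3: 240x^3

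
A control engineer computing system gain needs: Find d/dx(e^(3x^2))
Chain rule: d/dx[e^u] = e^u · u' where u = 3x^2
u' = 6x

Answer: 6x·e^(3x^2)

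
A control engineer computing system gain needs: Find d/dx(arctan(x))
d/dx[arctan(u)] = u'/(1 + u²), u = x, u' = 1

Answer: 1/(1 + x²)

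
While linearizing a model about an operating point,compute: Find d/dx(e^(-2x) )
Chain rule: d/dx[e^u] = e^u · u' where u = -2x
u' = -2

Answer: -2·e^(-2x)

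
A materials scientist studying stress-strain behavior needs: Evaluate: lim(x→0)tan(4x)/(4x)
tan(u) ≈ u for small u:
tan(4x)/(4x) ≈ 4x/(4x)=4/4

Answer: 1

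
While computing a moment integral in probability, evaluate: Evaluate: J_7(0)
J_n(0) = 0 for all n > 0 (Bessel function of first kind)
J_7(0) = 0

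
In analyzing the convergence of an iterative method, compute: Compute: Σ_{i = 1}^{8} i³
Using formula: Σ i^3 = [n(n+1)/2]² = [8·9/2]² = 1296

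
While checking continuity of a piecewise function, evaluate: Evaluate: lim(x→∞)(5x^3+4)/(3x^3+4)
Divide numerator and denominator by x^3:
lim (5+4/x^3)/(3+4/x^3)=5/3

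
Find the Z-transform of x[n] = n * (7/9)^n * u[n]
Using the property Z{n * a^n * u[n]} = az/(z-a)^2
With a = 7/9: X(z) = (7/9)z/(z - 7/9)^2, |z| > 7/9

Answer: (7/9)z/(z - 7/9)^2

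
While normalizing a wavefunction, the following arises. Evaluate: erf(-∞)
erf(-∞) = -1 (the error function is odd, so erf(-∞) = -erf(∞) = -1)

Answer: -1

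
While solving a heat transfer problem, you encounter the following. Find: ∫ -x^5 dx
Using power rule: ∫ -x^5 dx=-1/6 x^6+C=(-1/6)x^6+C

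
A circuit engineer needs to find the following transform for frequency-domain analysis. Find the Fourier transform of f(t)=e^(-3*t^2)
The Fourier transform of a Gaussian e^(-a*t^2) is sqrt(pi/a)*e^(-omega^2/(4a)).
With a=3: F(omega)=sqrt(pi/3)*e^(-omega^2/12)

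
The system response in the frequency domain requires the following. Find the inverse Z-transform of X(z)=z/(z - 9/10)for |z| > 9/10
Standard pair: z/(z-a) <-> a^n * u[n] for causal signals
With a=9/10: x[n]=(9/10)^n * u[n]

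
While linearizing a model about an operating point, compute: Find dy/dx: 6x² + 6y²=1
Differentiate: 12x+12y·(dy/dx)=0
dy/dx=-12x/(12y)=-1·(x/y)

Answer: dy/dx=-1·(x/y)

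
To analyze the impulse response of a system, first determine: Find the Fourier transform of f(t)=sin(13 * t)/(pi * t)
sin(W * t)/(pi * t)=(W/pi) * sinc(W * t/pi) is the impulse response of the ideal low-pass filter with cutoff W (here W=13).
Its Fourier transform is a rectangular function:
F(omega)=1 for |omega| < 13, 0 otherwise

Answer: rect(omega/26) [i.e., 1 for |omega| < 13, 0 otherwise]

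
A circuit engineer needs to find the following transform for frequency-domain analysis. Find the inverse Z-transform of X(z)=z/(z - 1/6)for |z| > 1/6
Standard pair: z/(z-a) <-> a^n*u[n] for causal signals
With a=1/6: x[n]=(1/6)^n*u[n]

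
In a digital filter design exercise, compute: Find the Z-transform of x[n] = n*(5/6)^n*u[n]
Using the property Z{n * a^n * u[n]} = az/(z-a)^2
With a = 5/6: X(z) = (5/6)z/(z - 5/6)^2, |z| > 5/6

Answer: (5/6)z/(z - 5/6)^2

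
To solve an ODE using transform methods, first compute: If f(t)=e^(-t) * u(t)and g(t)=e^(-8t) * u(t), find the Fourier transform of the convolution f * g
By the convolution theorem: F{f * g} = F(omega) * G(omega)
F(omega) = 1/(1 + j * omega), G(omega) = 1/(8 + j * omega)
F{f * g} = 1/((1 + j * omega)(8 + j * omega))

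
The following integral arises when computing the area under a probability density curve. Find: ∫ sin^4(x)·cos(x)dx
Let u = sin(x), du = cos(x) dx
∫ u^4 du = u^5/5+C

Answer: sin^5(x)/5+C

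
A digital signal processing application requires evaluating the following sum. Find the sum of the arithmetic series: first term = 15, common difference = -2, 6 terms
Last term: a_n=15+(6-1)·-2=5
Sum=n(a_1+a_n)/2=6(15+5)/2=60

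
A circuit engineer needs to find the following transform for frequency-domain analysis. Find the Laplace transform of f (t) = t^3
L{t^n}=n!/s^(n + 1)
L{t^3}=3!/s^4=6/s^4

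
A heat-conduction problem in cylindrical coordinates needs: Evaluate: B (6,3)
B(x,y)=Γ(x)Γ(y)/Γ(x + y)=(x-1)!(y-1)!/(x + y-1)!
B(6,3)=5!·2!/8!=1/168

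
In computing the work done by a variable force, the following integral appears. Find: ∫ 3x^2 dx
Using power rule: ∫ 3x^2 dx = 3/3 x^3+C = x^3+C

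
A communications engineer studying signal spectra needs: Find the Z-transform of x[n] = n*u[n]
Standard pair: Z{n * u[n]} = z/(z-1)^2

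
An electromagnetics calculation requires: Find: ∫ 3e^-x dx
Since d/dx[e^-x] = - e^-x, we get -3e^-x+C

Answer: -3e^-x+C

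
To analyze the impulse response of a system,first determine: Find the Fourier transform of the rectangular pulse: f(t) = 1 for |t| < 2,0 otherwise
F(omega)=integral from -2 to 2 of e^(-j * omega * t) dt
=2 * sin(2 * omega)/omega=4 * sinc(2 * omega/pi)

Answer: 2 * sin(2 * omega)/omega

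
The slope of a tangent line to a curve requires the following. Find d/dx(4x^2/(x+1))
Quotient rule: (f/g)' = (f'g - fg')/g²
f = 4x^2, f' = 8x
g = x + 1, g' = 1

Answer: (8x·(x + 1) - 4x^2)/(x + 1)²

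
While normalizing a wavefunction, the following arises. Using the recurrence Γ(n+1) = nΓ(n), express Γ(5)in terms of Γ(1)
Γ(5) = 4Γ(4) = 4·3Γ(3) = ... = 4!·Γ(1) = 24·Γ(1)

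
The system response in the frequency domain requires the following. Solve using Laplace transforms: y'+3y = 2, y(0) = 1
Take L of both sides: sY(s) - 1 + 3Y(s) = 2/s
Y(s)(s + 3) = 2/s + 1
Y(s) = 2/(s(s + 3)) + 1/(s + 3)
Partial fractions: 2/(s(s + 3)) = (2/3)/s - (2/3)/(s + 3)
So Y(s) = (2/3)/s + (1/3)/(s + 3)
Inverse transform (L^(-1){1/s} = 1, L^(-1){1/(s + 3)} = e^(-3t)):

Answer: y(t) = 2/3 + (1/3)·e^(-3t)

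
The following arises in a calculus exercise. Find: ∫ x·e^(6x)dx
Integration by parts: u=x, dv=e^(6x) dx
du=dx, v=e^(6x)/6
=x·e^(6x)/6 - ∫ e^(6x)/6 dx
=x·e^(6x)/6 - e^(6x)/36+C

Answer: e^(6x)(x/6-1/36)+C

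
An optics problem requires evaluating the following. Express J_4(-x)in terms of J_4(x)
For integer n: J_n(-x)=(-1)^n J_n(x)
With n=4: J_4(-x)=(-1)^4 J_4(x)=J_4(x)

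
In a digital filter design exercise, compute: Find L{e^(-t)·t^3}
First shifting: L{e^(at)f(t)}=F(s-a)
L{t^3}=6/s^4
Shift s → s+1: 6/(s+1)^4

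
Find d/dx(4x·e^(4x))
Product rule: (fg)' = f'g+fg'
f = 4x, f' = 4
g = e^(4x), g' = 4·e^(4x)

Answer: 4·e^(4x)+16x·e^(4x)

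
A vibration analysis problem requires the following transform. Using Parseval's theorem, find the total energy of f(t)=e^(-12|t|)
Parseval's theorem: E=integral |f(t)|^2 dt=(1/2pi) integral |F(omega)|^2 domega
E=integral_{-inf}^{inf} e^(-24|t|) dt=2 * integral_0^inf e^(-24t) dt=2/(2 * 12)=1/12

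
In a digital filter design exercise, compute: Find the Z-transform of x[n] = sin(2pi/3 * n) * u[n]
Z{sin(w0*n)*u[n]} = z*sin(w0)/(z^2 - 2z*cos(w0) + 1)
With w0 = 2pi/3: X(z) = z*sin(2pi/3)/(z^2 - 2z*cos(2pi/3) + 1)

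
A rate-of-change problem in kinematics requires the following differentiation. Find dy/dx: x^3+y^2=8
Differentiate: 3x^2+2y·(dy/dx)=0
dy/dx=-3x^2/(2y)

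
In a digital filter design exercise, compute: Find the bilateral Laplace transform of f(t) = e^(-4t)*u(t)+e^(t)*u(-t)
For e^(-4t)*u(t): L=1/(s+4), Re(s) > -4
For e^(t)*u(-t): L=-1/(s-1), Re(s) < 1
Combined: F(s)=1/(s+4)-1/(s-1), -4 < Re(s) < 1

Answer: 1/(s+4)-1/(s-1), ROC: -4 < Re(s) < 1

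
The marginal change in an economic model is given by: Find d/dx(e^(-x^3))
Chain rule: d/dx[e^u]=e^u · u' where u=-x^3
u'=-3x^2

Answer: -3x^2·e^(-x^3)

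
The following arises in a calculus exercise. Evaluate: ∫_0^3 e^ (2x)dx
Antiderivative: (1/2)e^(2x)
Evaluate: (1/2)(e^6 - 1)

Answer: (e^6 - 1)/2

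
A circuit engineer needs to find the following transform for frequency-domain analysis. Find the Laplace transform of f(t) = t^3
L{t^n}=n!/s^(n+1)
L{t^3}=3!/s^4=6/s^4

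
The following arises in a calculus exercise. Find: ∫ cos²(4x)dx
Using identity cos²(u)=(1+cos(2u))/2:
∫ (1+cos(8x))/2 dx=x/2+sin(8x)/16+C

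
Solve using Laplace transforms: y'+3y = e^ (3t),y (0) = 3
Take L: sY - 3 + 3Y=1/(s-3)
Y(s + 3)=1/(s-3) + 3
Y=1/((s-3)(s + 3)) + 3/(s + 3)
Partial fractions: 1/((s-3)(s + 3))=(1/6)/(s-3) - (1/6)/(s + 3)
So Y=(1/6)/(s-3) + (17/6)/(s + 3)
Inverse Laplace transform (L^(-1){1/(s-3)}=e^(3t), L^(-1){1/(s + 3)}=e^(-3t)):

Answer: y(t)=(1/6)·e^(3t) + (17/6)·e^(-3t)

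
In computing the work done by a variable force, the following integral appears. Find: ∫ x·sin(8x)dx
By parts: u = x, dv = sin(8x) dx
du = dx, v = -cos(8x)/8
= -x·cos(8x)/8+sin(8x)/8²+C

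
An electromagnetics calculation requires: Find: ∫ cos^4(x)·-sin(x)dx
Let u = cos(x), du = -sin(x) dx
∫ u^4 du = u^5/5 + C

Answer: cos^5(x)/5 + C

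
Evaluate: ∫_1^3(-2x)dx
Step 1: Find antiderivative F(x) = -x^2
Step 2: F(3) - F(1) = -9 - (-1) = -8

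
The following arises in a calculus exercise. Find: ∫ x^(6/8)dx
Power rule: ∫ x^(3/4) dx=x^(7/4)/(7/4) + C

Answer: (4/7)·x^(7/4) + C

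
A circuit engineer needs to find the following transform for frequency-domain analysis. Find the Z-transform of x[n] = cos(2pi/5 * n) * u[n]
Z{cos(w0*n)*u[n]}=z(z - cos(w0))/(z^2 - 2z*cos(w0) + 1)
With w0=2pi/5: X(z)=z(z - cos(2pi/5))/(z^2 - 2z*cos(2pi/5) + 1)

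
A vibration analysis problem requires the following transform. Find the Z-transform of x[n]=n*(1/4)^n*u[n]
Using the property Z{n * a^n * u[n]} = az/(z-a)^2
With a = 1/4: X(z) = (1/4)z/(z - 1/4)^2, |z| > 1/4

Answer: (1/4)z/(z - 1/4)^2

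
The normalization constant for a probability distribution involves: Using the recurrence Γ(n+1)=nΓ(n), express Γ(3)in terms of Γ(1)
Γ(3) = 2Γ(2) = 2·1Γ(1) = ... = 2!·Γ(1) = 2·Γ(1)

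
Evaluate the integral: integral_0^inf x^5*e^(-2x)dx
This is a Gamma integral. Substitute u=2x (du=2 dx):
integral_0^inf x^5 * e^(-2x) dx=(1/2^6) integral_0^inf u^5 * e^(-u) du
=Gamma(6)/2^6=5!/2^6=120/64

Answer: 15/8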